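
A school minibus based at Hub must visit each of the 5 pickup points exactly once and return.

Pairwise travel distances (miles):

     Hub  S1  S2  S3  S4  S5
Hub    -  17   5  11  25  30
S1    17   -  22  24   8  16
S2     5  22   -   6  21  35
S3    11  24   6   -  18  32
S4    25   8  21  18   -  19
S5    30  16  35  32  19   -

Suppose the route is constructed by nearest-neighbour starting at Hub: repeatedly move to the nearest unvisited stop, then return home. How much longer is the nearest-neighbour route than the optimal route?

Excess over optimum: 2 miles.

From Hub: S2=5, S3=11, S1=17, S4=25, S5=30 → choose S2 (5).
From S2: S3=6, S4=21, S1=22, S5=35 → choose S3 (6).
From S3: S4=18, S1=24, S5=32 → choose S4 (18).
From S4: S1=8, S5=19 → choose S1 (8).
From S1: S5=16 → choose S5 (16).
NN route Hub → S2 → S3 → S4 → S1 → S5 → Hub costs 83.
Optimal: Hub → S1 → S5 → S4 → S3 → S2 → Hub costs 81 (by enumerating all 60 distinct tours).
Excess = 83 − 81 = 2.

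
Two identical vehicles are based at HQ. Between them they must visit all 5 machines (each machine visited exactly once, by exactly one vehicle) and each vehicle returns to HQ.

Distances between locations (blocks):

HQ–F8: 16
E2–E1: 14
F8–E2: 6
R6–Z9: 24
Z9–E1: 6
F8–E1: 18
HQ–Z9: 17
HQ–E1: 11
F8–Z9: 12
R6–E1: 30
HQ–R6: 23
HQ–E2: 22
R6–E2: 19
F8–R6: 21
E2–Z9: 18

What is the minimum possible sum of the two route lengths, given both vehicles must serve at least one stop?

Check every non-empty split of the stops between the two vehicles; for each half take its own optimal tour:
  {F8} + {R6, E2, Z9, E1}: 32 + 77 = 109
  {R6} + {F8, E2, Z9, E1}: 46 + 57 = 103
  {F8, R6} + {E2, Z9, E1}: 60 + 57 = 117
  {E2} + {F8, R6, Z9, E1}: 44 + 73 = 117
  {F8, E2} + {R6, Z9, E1}: 44 + 64 = 108
  {R6, E2} + {F8, Z9, E1}: 64 + 45 = 109
  … (15 splits in total)
  {F8, R6, E2} + {Z9, E1}: 64 + 34 = 98  ← best
Best: vehicle 1 HQ → F8 → E2 → R6 → HQ = 64; vehicle 2 HQ → Z9 → E1 → HQ = 34; combined 98.

Minimum combined distance: 98 blocks.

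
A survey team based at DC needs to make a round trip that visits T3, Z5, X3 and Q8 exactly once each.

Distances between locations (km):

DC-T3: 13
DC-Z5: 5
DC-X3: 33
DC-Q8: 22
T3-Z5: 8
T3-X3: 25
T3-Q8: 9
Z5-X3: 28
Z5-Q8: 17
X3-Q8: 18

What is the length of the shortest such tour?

73 km — the shortest possible round trip.

DC→T3→Z5→X3→Q8→DC: 13+8+28+18+22 = 89
DC→T3→Z5→Q8→X3→DC: 13+8+17+18+33 = 89
DC→T3→X3→Z5→Q8→DC: 13+25+28+17+22 = 105
DC→T3→X3→Q8→Z5→DC: 13+25+18+17+5 = 78
DC→T3→Q8→Z5→X3→DC: 13+9+17+28+33 = 100
DC→T3→Q8→X3→Z5→DC: 13+9+18+28+5 = 73
DC→Z5→T3→X3→Q8→DC: 5+8+25+18+22 = 78
DC→Z5→T3→Q8→X3→DC: 5+8+9+18+33 = 73
DC→Z5→X3→T3→Q8→DC: 5+28+25+9+22 = 89
DC→Z5→Q8→T3→X3→DC: 5+17+9+25+33 = 89
DC→X3→T3→Z5→Q8→DC: 33+25+8+17+22 = 105
DC→X3→Z5→T3→Q8→DC: 33+28+8+9+22 = 100
The minimum is 73.
One optimal route: DC → T3 → Q8 → X3 → Z5 → DC (or its reverse).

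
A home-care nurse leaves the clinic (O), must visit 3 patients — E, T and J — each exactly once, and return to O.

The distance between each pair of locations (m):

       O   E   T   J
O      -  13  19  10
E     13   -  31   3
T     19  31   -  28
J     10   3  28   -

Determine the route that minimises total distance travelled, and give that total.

Minimum total distance: 63 m.

There are 3 distinct closed tours to check (reversals are equivalent).
O-E-T-J-O: 13+31+28+10 = 82
O-E-J-T-O: 13+3+28+19 = 63
O-T-E-J-O: 19+31+3+10 = 63
The minimum is 63.
One optimal route: O → E → J → T → O (or its reverse).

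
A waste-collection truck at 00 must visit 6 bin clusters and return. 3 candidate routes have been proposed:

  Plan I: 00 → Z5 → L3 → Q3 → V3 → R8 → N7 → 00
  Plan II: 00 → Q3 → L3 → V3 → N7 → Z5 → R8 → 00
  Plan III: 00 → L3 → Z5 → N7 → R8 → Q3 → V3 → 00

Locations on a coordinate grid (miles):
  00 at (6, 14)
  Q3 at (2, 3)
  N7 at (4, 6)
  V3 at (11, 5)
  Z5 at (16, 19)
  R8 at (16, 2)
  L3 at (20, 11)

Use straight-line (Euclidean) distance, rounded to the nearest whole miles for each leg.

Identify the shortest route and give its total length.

Plan I: 11 + 9 + 20 + 9 + 6 + 13 + 8 = 76
Plan II: 12 + 20 + 11 + 7 + 18 + 17 + 16 = 101
Plan III: 14 + 9 + 18 + 13 + 14 + 9 + 10 = 87

Shortest is Plan I, total 76 miles.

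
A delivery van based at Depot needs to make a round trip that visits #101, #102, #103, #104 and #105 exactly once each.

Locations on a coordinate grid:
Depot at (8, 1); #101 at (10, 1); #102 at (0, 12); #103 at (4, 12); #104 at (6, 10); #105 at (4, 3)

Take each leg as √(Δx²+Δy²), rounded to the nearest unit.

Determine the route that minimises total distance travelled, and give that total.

With 5 stops there are 5!/2 = 60 distinct round trips (a route and its reverse cost the same).
Depot-#101-#102-#103-#104-#105-Depot: 2+15+4+3+7+4 = 35
Depot-#101-#102-#103-#105-#104-Depot: 2+15+4+9+7+9 = 46
Depot-#101-#102-#104-#103-#105-Depot: 2+15+6+3+9+4 = 39
Depot-#101-#102-#104-#105-#103-Depot: 2+15+6+7+9+12 = 51
Depot-#101-#102-#105-#103-#104-Depot: 2+15+10+9+3+9 = 48
Depot-#101-#102-#105-#104-#103-Depot: 2+15+10+7+3+12 = 49
Depot-#101-#103-#102-#104-#105-Depot: 2+13+4+6+7+4 = 36
Depot-#101-#103-#102-#105-#104-Depot: 2+13+4+10+7+9 = 45
Depot-#101-#103-#104-#102-#105-Depot: 2+13+3+6+10+4 = 38
Depot-#101-#103-#104-#105-#102-Depot: 2+13+3+7+10+14 = 49
Depot-#101-#103-#105-#102-#104-Depot: 2+13+9+10+6+9 = 49
Depot-#101-#103-#105-#104-#102-Depot: 2+13+9+7+6+14 = 51
Depot-#101-#104-#102-#103-#105-Depot: 2+10+6+4+9+4 = 35
Depot-#101-#104-#102-#105-#103-Depot: 2+10+6+10+9+12 = 49
… (46 more)
Depot-#101-#104-#103-#102-#105-Depot: 2+10+3+4+10+4 = 33  ← best
The minimum is 33.
One optimal route: Depot → #101 → #104 → #103 → #102 → #105 → Depot (or its reverse).

Minimum total distance: 33.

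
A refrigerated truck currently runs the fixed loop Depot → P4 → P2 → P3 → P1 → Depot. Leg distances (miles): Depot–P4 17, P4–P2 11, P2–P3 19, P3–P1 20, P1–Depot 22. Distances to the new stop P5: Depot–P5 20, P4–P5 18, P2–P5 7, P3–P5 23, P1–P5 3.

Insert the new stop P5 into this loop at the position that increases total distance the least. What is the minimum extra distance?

Minimum extra distance: 1 miles, inserting P5 between P1 and Depot.

Insertion cost between consecutive stops i–j is d(i,P5) + d(P5,j) − d(i,j):
  between Depot and P4: 20 + 18 − 17 = 21
  between P4 and P2: 18 + 7 − 11 = 14
  between P2 and P3: 7 + 23 − 19 = 11
  between P3 and P1: 23 + 3 − 20 = 6
  between P1 and Depot: 3 + 20 − 22 = 1
Cheapest insertion is between P1 and Depot, adding 1.
New total = 89 + 1 = 90.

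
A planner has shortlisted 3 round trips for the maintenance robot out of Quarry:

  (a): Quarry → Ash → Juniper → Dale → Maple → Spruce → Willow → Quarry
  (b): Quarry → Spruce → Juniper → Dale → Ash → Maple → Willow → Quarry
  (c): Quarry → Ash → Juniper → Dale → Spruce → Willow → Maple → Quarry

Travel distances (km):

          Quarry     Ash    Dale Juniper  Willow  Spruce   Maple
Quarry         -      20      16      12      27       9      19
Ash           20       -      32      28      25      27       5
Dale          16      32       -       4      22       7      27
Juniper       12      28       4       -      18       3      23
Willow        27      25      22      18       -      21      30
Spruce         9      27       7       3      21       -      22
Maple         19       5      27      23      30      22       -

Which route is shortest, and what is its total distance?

(a): 20 + 28 + 4 + 27 + 22 + 21 + 27 = 149
(b): 9 + 3 + 4 + 32 + 5 + 30 + 27 = 110
(c): 20 + 28 + 4 + 7 + 21 + 30 + 19 = 129

Shortest is (b), total 110 km.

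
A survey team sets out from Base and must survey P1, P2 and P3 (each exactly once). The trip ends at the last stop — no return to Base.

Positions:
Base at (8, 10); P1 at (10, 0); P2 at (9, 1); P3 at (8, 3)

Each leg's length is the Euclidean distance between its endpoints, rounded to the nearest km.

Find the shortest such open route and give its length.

Shortest open route: 10 km.

There are 3! = 6 possible orderings.
Base→P1→P2→P3: 10+1+2 = 13
Base→P1→P3→P2: 10+4+2 = 16
Base→P2→P1→P3: 9+1+4 = 14
Base→P2→P3→P1: 9+2+4 = 15
Base→P3→P1→P2: 7+4+1 = 12
Base→P3→P2→P1: 7+2+1 = 10
The minimum is 10.
One shortest path: Base → P3 → P2 → P1.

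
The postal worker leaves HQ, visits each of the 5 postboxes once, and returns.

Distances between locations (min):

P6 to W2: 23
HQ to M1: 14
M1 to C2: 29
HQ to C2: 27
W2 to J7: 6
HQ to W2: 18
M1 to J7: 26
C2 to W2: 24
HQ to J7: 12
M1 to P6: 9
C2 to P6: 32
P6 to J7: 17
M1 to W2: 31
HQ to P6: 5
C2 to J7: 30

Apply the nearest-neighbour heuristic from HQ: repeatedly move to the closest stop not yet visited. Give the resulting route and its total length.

Total distance 97 min via the nearest-neighbour route HQ → P6 → M1 → J7 → W2 → C2 → HQ.

From HQ: distances to unvisited — P6=5, J7=12, M1=14, W2=18, C2=27. Nearest is P6 (5).
From P6: distances to unvisited — M1=9, J7=17, W2=23, C2=32. Nearest is M1 (9).
From M1: distances to unvisited — J7=26, C2=29, W2=31. Nearest is J7 (26).
From J7: distances to unvisited — W2=6, C2=30. Nearest is W2 (6).
From W2: distances to unvisited — C2=24. Nearest is C2 (24).
Return C2→HQ: 27.
Total = 5 + 9 + 26 + 6 + 24 + 27 = 97.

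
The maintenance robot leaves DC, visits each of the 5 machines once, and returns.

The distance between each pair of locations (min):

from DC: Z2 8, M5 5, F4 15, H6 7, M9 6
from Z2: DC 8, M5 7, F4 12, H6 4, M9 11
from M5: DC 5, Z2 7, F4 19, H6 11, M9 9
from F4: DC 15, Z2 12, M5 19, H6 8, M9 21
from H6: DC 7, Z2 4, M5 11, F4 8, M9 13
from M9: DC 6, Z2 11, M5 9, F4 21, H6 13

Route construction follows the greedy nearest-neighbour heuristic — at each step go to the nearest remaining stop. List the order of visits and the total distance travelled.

Total distance 51 min via the nearest-neighbour route DC → M5 → Z2 → H6 → F4 → M9 → DC.

At DC the remaining stops are M5 5, M9 6, H6 7, Z2 8, F4 15; go to M5.
At M5 the remaining stops are Z2 7, M9 9, H6 11, F4 19; go to Z2.
At Z2 the remaining stops are H6 4, M9 11, F4 12; go to H6.
At H6 the remaining stops are F4 8, M9 13; go to F4.
At F4 the remaining stops are M9 21; go to M9.
Return M9→DC: 6.
Total = 5 + 7 + 4 + 8 + 21 + 6 = 51.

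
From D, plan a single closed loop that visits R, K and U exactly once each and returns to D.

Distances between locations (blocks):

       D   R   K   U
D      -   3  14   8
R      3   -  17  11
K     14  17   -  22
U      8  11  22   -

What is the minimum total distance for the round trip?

Shortest round trip = 50 blocks.

With 3 stops there are 3!/2 = 3 distinct round trips (a route and its reverse cost the same).
D-R-K-U-D: 3+17+22+8 = 50
D-R-U-K-D: 3+11+22+14 = 50
D-K-R-U-D: 14+17+11+8 = 50
The minimum is 50.
One optimal route: D → R → K → U → D (or its reverse).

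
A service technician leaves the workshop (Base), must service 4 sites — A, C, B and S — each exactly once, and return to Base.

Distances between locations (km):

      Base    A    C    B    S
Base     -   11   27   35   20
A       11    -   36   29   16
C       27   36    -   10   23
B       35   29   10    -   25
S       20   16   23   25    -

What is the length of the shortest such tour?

Base-A-C-B-S-Base: 11+36+10+25+20 = 102
Base-A-C-S-B-Base: 11+36+23+25+35 = 130
Base-A-B-C-S-Base: 11+29+10+23+20 = 93
Base-A-B-S-C-Base: 11+29+25+23+27 = 115
Base-A-S-C-B-Base: 11+16+23+10+35 = 95
Base-A-S-B-C-Base: 11+16+25+10+27 = 89
Base-C-A-B-S-Base: 27+36+29+25+20 = 137
Base-C-A-S-B-Base: 27+36+16+25+35 = 139
Base-C-B-A-S-Base: 27+10+29+16+20 = 102
Base-C-S-A-B-Base: 27+23+16+29+35 = 130
Base-B-A-C-S-Base: 35+29+36+23+20 = 143
Base-B-C-A-S-Base: 35+10+36+16+20 = 117
The minimum is 89.
One optimal route: Base → A → S → B → C → Base (or its reverse).

Shortest round trip = 89 km.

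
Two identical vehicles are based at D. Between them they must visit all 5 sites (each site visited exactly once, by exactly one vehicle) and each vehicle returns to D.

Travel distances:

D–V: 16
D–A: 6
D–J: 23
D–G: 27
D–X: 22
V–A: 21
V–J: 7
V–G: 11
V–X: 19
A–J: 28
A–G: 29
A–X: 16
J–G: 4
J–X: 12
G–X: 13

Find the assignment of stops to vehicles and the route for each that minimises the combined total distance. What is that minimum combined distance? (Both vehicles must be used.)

Minimum combined distance: 74.

There are 2^4 − 1 = 15 ways to divide the 5 stops into two non-empty groups. For each, the best each vehicle can do is its own shortest tour through its group:
  {V} + {A, J, G, X}: 32 + 62 = 94
  {A} + {V, J, G, X}: 12 + 62 = 74
  {V, A} + {J, G, X}: 43 + 62 = 105
  {J} + {V, A, G, X}: 46 + 62 = 108
  {V, J} + {A, G, X}: 46 + 62 = 108
  {A, J} + {V, G, X}: 57 + 62 = 119
  … (15 splits in total)
Best: vehicle 1 D → A → D = 12; vehicle 2 D → V → J → G → X → D = 62; combined 74.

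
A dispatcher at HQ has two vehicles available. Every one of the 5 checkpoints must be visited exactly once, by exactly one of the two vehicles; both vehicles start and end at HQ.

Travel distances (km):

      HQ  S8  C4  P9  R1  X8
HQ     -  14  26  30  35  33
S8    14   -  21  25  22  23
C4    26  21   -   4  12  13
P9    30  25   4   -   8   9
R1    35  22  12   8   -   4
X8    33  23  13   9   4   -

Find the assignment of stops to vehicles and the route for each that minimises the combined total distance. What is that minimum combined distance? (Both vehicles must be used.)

Try each way of splitting the stops between the two vehicles (each non-empty) and, for each split, find the best tour for each vehicle:
  {S8} + {C4, P9, R1, X8}: 28 + 75 = 103
  {C4} + {S8, P9, R1, X8}: 52 + 79 = 131
  {S8, C4} + {P9, R1, X8}: 61 + 75 = 136
  {P9} + {S8, C4, R1, X8}: 60 + 79 = 139
  {S8, P9} + {C4, R1, X8}: 69 + 75 = 144
  {C4, P9} + {S8, R1, X8}: 60 + 73 = 133
  … (15 splits in total)
Best: vehicle 1 HQ → S8 → HQ = 28; vehicle 2 HQ → C4 → P9 → R1 → X8 → HQ = 75; combined 103.

Minimum combined distance: 103 km.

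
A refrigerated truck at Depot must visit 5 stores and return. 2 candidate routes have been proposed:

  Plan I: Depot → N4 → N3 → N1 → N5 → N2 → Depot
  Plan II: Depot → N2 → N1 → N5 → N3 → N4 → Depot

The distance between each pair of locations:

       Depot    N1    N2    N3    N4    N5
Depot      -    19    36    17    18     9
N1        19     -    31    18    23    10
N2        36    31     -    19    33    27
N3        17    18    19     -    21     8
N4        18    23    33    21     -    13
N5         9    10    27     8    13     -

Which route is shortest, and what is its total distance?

124 — Plan II is the shortest.

Plan I: 18 + 21 + 18 + 10 + 27 + 36 = 130
Plan II: 36 + 31 + 10 + 8 + 21 + 18 = 124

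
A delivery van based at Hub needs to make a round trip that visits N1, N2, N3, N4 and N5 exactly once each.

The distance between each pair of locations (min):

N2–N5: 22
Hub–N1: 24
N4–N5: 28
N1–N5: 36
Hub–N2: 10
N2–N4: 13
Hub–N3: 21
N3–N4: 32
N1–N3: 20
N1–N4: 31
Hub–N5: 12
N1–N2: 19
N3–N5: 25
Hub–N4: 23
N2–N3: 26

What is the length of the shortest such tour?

Minimum total distance: 111 min.

There are 60 distinct closed tours to check (reversals are equivalent).
Hub-N1-N2-N3-N4-N5-Hub: 24+19+26+32+28+12 = 141
Hub-N1-N2-N3-N5-N4-Hub: 24+19+26+25+28+23 = 145
Hub-N1-N2-N4-N3-N5-Hub: 24+19+13+32+25+12 = 125
Hub-N1-N2-N4-N5-N3-Hub: 24+19+13+28+25+21 = 130
Hub-N1-N2-N5-N3-N4-Hub: 24+19+22+25+32+23 = 145
Hub-N1-N2-N5-N4-N3-Hub: 24+19+22+28+32+21 = 146
Hub-N1-N3-N2-N4-N5-Hub: 24+20+26+13+28+12 = 123
Hub-N1-N3-N2-N5-N4-Hub: 24+20+26+22+28+23 = 143
Hub-N1-N3-N4-N2-N5-Hub: 24+20+32+13+22+12 = 123
Hub-N1-N3-N4-N5-N2-Hub: 24+20+32+28+22+10 = 136
Hub-N1-N3-N5-N2-N4-Hub: 24+20+25+22+13+23 = 127
Hub-N1-N3-N5-N4-N2-Hub: 24+20+25+28+13+10 = 120
Hub-N1-N4-N2-N3-N5-Hub: 24+31+13+26+25+12 = 131
Hub-N1-N4-N2-N5-N3-Hub: 24+31+13+22+25+21 = 136
… (46 more)
Hub-N2-N4-N1-N3-N5-Hub: 10+13+31+20+25+12 = 111  ← best
The minimum is 111.
One optimal route: Hub → N2 → N4 → N1 → N3 → N5 → Hub (or its reverse).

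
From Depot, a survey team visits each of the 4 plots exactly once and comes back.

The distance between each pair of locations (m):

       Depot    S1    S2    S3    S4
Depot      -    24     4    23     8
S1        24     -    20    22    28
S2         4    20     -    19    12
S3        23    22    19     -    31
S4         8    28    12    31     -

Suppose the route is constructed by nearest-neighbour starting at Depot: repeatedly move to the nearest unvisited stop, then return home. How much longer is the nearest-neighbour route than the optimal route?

From Depot: S2=4, S4=8, S3=23, S1=24 → choose S2 (4).
From S2: S4=12, S3=19, S1=20 → choose S4 (12).
From S4: S1=28, S3=31 → choose S1 (28).
From S1: S3=22 → choose S3 (22).
NN route Depot → S2 → S4 → S1 → S3 → Depot costs 89.
Optimal: Depot → S2 → S3 → S1 → S4 → Depot costs 81 (by enumerating all 12 distinct tours).
Excess = 89 − 81 = 8.

8 m longer than the optimal tour.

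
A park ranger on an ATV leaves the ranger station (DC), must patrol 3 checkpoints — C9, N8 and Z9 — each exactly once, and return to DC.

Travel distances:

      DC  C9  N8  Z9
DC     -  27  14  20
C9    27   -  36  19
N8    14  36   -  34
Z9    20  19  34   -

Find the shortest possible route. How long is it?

89 — the shortest possible round trip.

DC-C9-N8-Z9-DC: 27+36+34+20 = 117
DC-C9-Z9-N8-DC: 27+19+34+14 = 94
DC-N8-C9-Z9-DC: 14+36+19+20 = 89
The minimum is 89.
One optimal route: DC → N8 → C9 → Z9 → DC (or its reverse).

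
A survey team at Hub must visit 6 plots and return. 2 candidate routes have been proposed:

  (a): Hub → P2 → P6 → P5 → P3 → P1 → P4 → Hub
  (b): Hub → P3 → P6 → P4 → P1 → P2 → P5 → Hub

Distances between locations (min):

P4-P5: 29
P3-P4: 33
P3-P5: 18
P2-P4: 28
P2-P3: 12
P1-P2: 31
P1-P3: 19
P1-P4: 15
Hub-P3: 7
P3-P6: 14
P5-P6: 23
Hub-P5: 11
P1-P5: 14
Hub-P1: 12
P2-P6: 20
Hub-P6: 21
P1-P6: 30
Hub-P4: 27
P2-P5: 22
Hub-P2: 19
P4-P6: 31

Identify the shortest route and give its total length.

(a): 19 + 20 + 23 + 18 + 19 + 15 + 27 = 141
(b): 7 + 14 + 31 + 15 + 31 + 22 + 11 = 131

131 min — (b) is the shortest.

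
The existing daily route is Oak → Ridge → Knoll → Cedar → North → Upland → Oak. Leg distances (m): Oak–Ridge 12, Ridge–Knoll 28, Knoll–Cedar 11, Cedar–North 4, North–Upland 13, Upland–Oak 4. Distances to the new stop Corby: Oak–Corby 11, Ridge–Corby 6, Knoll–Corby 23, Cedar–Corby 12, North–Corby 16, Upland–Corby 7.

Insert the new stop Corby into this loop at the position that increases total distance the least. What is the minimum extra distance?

Minimum extra distance: 1 m, inserting Corby between Ridge and Knoll.

Insertion cost between consecutive stops i–j is d(i,Corby) + d(Corby,j) − d(i,j):
  between Oak and Ridge: 11 + 6 − 12 = 5
  between Ridge and Knoll: 6 + 23 − 28 = 1
  between Knoll and Cedar: 23 + 12 − 11 = 24
  between Cedar and North: 12 + 16 − 4 = 24
  between North and Upland: 16 + 7 − 13 = 10
  between Upland and Oak: 7 + 11 − 4 = 14
Cheapest insertion is between Ridge and Knoll, adding 1.
New total = 72 + 1 = 73.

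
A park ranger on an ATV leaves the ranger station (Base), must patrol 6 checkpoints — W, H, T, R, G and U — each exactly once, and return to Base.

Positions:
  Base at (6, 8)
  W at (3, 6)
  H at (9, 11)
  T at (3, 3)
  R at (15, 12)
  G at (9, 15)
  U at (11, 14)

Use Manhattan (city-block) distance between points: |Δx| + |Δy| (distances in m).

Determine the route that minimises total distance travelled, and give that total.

With 6 stops there are 6!/2 = 360 distinct round trips (a route and its reverse cost the same).
Base → W → H → T → R → G → U → Base: 5+11+14+21+9+3+11 = 74
Base → W → H → T → R → U → G → Base: 5+11+14+21+6+3+10 = 70
Base → W → H → T → G → R → U → Base: 5+11+14+18+9+6+11 = 74
Base → W → H → T → G → U → R → Base: 5+11+14+18+3+6+13 = 70
Base → W → H → T → U → R → G → Base: 5+11+14+19+6+9+10 = 74
Base → W → H → T → U → G → R → Base: 5+11+14+19+3+9+13 = 74
Base → W → H → R → T → G → U → Base: 5+11+7+21+18+3+11 = 76
Base → W → H → R → T → U → G → Base: 5+11+7+21+19+3+10 = 76
… (352 more)
Base → W → T → H → R → U → G → Base: 5+3+14+7+6+3+10 = 48  ← best
The minimum is 48.
One optimal route: Base → W → T → H → R → U → G → Base (or its reverse).

48 m — the shortest possible round trip.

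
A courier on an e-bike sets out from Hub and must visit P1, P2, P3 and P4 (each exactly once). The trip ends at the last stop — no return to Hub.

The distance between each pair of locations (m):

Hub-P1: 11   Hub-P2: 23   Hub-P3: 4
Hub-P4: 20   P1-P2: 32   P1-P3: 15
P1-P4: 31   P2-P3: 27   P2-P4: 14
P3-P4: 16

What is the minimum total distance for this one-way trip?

Minimum one-way distance = 56 m.

There are 4! = 24 possible orderings.
Hub→P1→P2→P3→P4: 11+32+27+16 = 86
Hub→P1→P2→P4→P3: 11+32+14+16 = 73
Hub→P1→P3→P2→P4: 11+15+27+14 = 67
Hub→P1→P3→P4→P2: 11+15+16+14 = 56
Hub→P1→P4→P2→P3: 11+31+14+27 = 83
Hub→P1→P4→P3→P2: 11+31+16+27 = 85
Hub→P2→P1→P3→P4: 23+32+15+16 = 86
Hub→P2→P1→P4→P3: 23+32+31+16 = 102
Hub→P2→P3→P1→P4: 23+27+15+31 = 96
Hub→P2→P3→P4→P1: 23+27+16+31 = 97
Hub→P2→P4→P1→P3: 23+14+31+15 = 83
Hub→P2→P4→P3→P1: 23+14+16+15 = 68
Hub→P3→P1→P2→P4: 4+15+32+14 = 65
Hub→P3→P1→P4→P2: 4+15+31+14 = 64
… (10 more)
The minimum is 56.
One shortest path: Hub → P1 → P3 → P4 → P2.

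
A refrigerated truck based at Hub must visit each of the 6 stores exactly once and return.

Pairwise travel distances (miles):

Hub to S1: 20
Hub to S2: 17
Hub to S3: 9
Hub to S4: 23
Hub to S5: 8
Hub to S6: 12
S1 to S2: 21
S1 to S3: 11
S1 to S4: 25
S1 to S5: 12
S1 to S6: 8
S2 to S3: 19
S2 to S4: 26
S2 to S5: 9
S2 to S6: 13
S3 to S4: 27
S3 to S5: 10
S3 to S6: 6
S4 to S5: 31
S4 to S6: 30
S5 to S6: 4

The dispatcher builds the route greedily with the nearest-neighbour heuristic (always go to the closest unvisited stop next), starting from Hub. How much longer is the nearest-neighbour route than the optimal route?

Hub: S5=8, S3=9, S6=12, S2=17, S1=20, S4=23 ⇒ S5
S5: S6=4, S2=9, S3=10, S1=12, S4=31 ⇒ S6
S6: S3=6, S1=8, S2=13, S4=30 ⇒ S3
S3: S1=11, S2=19, S4=27 ⇒ S1
S1: S2=21, S4=25 ⇒ S2
S2: S4=26 ⇒ S4
NN route Hub → S5 → S6 → S3 → S1 → S2 → S4 → Hub costs 99.
Optimal: Hub → S3 → S1 → S6 → S5 → S2 → S4 → Hub costs 90 (by enumerating all 360 distinct tours).
Excess = 99 − 90 = 9.

The nearest-neighbour route is 9 miles longer than optimal.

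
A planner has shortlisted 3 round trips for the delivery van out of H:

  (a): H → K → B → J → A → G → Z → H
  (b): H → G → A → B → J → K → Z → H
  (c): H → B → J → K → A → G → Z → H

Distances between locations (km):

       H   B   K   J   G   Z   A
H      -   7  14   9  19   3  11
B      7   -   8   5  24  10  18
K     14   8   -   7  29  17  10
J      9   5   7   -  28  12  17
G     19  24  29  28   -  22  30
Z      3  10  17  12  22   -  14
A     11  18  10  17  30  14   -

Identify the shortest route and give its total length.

84 km — (c) is the shortest.

(a): 14 + 8 + 5 + 17 + 30 + 22 + 3 = 99
(b): 19 + 30 + 18 + 5 + 7 + 17 + 3 = 99
(c): 7 + 5 + 7 + 10 + 30 + 22 + 3 = 84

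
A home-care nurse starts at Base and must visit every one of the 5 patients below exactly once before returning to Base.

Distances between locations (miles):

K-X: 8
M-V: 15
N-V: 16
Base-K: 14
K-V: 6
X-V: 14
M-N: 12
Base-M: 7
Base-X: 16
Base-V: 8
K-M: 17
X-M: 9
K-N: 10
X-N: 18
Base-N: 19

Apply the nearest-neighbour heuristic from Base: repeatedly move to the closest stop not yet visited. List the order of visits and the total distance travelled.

Base → [M:7 / V:8 / K:14 / X:16 / N:19] → M (7)
M → [X:9 / N:12 / V:15 / K:17] → X (9)
X → [K:8 / V:14 / N:18] → K (8)
K → [V:6 / N:10] → V (6)
V → [N:16] → N (16)
Return N→Base: 19.
Total = 7 + 9 + 8 + 6 + 16 + 19 = 65.

Total distance 65 miles via the nearest-neighbour route Base → M → X → K → V → N → Base.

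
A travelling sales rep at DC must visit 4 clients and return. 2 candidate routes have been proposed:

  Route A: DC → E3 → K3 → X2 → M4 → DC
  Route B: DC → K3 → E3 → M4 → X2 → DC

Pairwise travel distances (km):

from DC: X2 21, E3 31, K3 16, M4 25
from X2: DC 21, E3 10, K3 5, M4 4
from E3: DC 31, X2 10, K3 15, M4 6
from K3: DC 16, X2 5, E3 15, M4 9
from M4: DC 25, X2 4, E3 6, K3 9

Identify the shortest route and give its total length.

Route A: 31 + 15 + 5 + 4 + 25 = 80
Route B: 16 + 15 + 6 + 4 + 21 = 62

62 km — Route B is the shortest.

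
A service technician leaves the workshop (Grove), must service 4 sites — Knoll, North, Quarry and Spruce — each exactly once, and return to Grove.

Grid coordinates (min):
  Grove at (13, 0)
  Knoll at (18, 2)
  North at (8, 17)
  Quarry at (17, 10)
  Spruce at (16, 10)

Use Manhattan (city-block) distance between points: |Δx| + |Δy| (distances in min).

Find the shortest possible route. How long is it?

54 min — the shortest possible round trip.

There are 12 distinct closed tours to check (reversals are equivalent).
Grove→Knoll→North→Quarry→Spruce→Grove: 7+25+16+1+13 = 62
Grove→Knoll→North→Spruce→Quarry→Grove: 7+25+15+1+14 = 62
Grove→Knoll→Quarry→North→Spruce→Grove: 7+9+16+15+13 = 60
Grove→Knoll→Quarry→Spruce→North→Grove: 7+9+1+15+22 = 54
Grove→Knoll→Spruce→North→Quarry→Grove: 7+10+15+16+14 = 62
Grove→Knoll→Spruce→Quarry→North→Grove: 7+10+1+16+22 = 56
Grove→North→Knoll→Quarry→Spruce→Grove: 22+25+9+1+13 = 70
Grove→North→Knoll→Spruce→Quarry→Grove: 22+25+10+1+14 = 72
Grove→North→Quarry→Knoll→Spruce→Grove: 22+16+9+10+13 = 70
Grove→North→Spruce→Knoll→Quarry→Grove: 22+15+10+9+14 = 70
Grove→Quarry→Knoll→North→Spruce→Grove: 14+9+25+15+13 = 76
Grove→Quarry→North→Knoll→Spruce→Grove: 14+16+25+10+13 = 78
The minimum is 54.
One optimal route: Grove → Knoll → Quarry → Spruce → North → Grove (or its reverse).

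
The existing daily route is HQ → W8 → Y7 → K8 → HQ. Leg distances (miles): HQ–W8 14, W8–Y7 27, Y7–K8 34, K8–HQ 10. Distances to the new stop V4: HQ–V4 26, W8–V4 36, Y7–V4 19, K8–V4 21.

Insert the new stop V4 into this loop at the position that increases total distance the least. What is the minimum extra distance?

Adding 6 miles by placing V4 on the Y7–K8 leg.

Insertion cost between consecutive stops i–j is d(i,V4) + d(V4,j) − d(i,j):
  between HQ and W8: 26 + 36 − 14 = 48
  between W8 and Y7: 36 + 19 − 27 = 28
  between Y7 and K8: 19 + 21 − 34 = 6
  between K8 and HQ: 21 + 26 − 10 = 37
Cheapest insertion is between Y7 and K8, adding 6.
New total = 85 + 6 = 91.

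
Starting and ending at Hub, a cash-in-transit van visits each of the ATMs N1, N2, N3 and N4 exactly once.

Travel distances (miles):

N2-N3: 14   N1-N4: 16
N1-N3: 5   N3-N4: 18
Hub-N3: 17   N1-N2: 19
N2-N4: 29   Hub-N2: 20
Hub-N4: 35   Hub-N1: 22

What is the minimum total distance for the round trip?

87 miles — the shortest possible round trip.

Hub - N1 - N2 - N3 - N4 - Hub: 22+19+14+18+35 = 108
Hub - N1 - N2 - N4 - N3 - Hub: 22+19+29+18+17 = 105
Hub - N1 - N3 - N2 - N4 - Hub: 22+5+14+29+35 = 105
Hub - N1 - N3 - N4 - N2 - Hub: 22+5+18+29+20 = 94
Hub - N1 - N4 - N2 - N3 - Hub: 22+16+29+14+17 = 98
Hub - N1 - N4 - N3 - N2 - Hub: 22+16+18+14+20 = 90
Hub - N2 - N1 - N3 - N4 - Hub: 20+19+5+18+35 = 97
Hub - N2 - N1 - N4 - N3 - Hub: 20+19+16+18+17 = 90
Hub - N2 - N3 - N1 - N4 - Hub: 20+14+5+16+35 = 90
Hub - N2 - N4 - N1 - N3 - Hub: 20+29+16+5+17 = 87
Hub - N3 - N1 - N2 - N4 - Hub: 17+5+19+29+35 = 105
Hub - N3 - N2 - N1 - N4 - Hub: 17+14+19+16+35 = 101
The minimum is 87.
One optimal route: Hub → N2 → N4 → N1 → N3 → Hub (or its reverse).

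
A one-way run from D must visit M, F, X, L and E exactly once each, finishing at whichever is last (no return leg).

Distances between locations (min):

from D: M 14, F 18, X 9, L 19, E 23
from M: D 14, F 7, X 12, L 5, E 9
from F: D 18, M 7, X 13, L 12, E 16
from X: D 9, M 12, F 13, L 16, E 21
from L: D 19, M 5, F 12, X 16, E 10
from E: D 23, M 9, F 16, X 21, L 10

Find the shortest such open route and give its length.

There are 5! = 120 possible orderings.
D - M - F - X - L - E: 14+7+13+16+10 = 60
D - M - F - X - E - L: 14+7+13+21+10 = 65
D - M - F - L - X - E: 14+7+12+16+21 = 70
D - M - F - L - E - X: 14+7+12+10+21 = 64
D - M - F - E - X - L: 14+7+16+21+16 = 74
D - M - F - E - L - X: 14+7+16+10+16 = 63
D - M - X - F - L - E: 14+12+13+12+10 = 61
D - M - X - F - E - L: 14+12+13+16+10 = 65
D - M - X - L - F - E: 14+12+16+12+16 = 70
D - M - X - L - E - F: 14+12+16+10+16 = 68
D - M - X - E - F - L: 14+12+21+16+12 = 75
D - M - X - E - L - F: 14+12+21+10+12 = 69
D - M - L - F - X - E: 14+5+12+13+21 = 65
D - M - L - F - E - X: 14+5+12+16+21 = 68
… (106 more)
D - X - F - M - L - E: 9+13+7+5+10 = 44  ← best
The minimum is 44.
One shortest path: D → X → F → M → L → E.

44 min — the minimum one-way total.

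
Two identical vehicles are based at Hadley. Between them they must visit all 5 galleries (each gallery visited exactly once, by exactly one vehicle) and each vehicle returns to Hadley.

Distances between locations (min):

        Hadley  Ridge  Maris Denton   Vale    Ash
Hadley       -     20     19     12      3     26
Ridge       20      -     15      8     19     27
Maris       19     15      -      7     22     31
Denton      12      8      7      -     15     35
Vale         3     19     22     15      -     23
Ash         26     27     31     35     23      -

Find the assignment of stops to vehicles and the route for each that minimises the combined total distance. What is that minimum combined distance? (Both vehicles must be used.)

Try each way of splitting the stops between the two vehicles (each non-empty) and, for each split, find the best tour for each vehicle:
  {Ridge} + {Maris, Denton, Vale, Ash}: 40 + 76 = 116
  {Maris} + {Ridge, Denton, Vale, Ash}: 38 + 73 = 111
  {Ridge, Maris} + {Denton, Vale, Ash}: 54 + 73 = 127
  {Denton} + {Ridge, Maris, Vale, Ash}: 24 + 87 = 111
  {Ridge, Denton} + {Maris, Vale, Ash}: 40 + 76 = 116
  {Maris, Denton} + {Ridge, Vale, Ash}: 38 + 73 = 111
  … (15 splits in total)
  {Vale} + {Ridge, Maris, Denton, Ash}: 6 + 87 = 93  ← best
Best: vehicle 1 Hadley → Vale → Hadley = 6; vehicle 2 Hadley → Maris → Denton → Ridge → Ash → Hadley = 87; combined 93.

Minimum combined distance: 93 min.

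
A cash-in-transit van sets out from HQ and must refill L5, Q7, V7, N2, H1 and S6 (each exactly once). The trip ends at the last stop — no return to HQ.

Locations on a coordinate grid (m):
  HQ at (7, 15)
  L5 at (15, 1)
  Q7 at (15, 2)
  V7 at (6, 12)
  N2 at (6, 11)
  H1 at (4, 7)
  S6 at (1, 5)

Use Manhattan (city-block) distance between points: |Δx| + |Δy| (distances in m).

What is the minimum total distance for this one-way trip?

There are 6! = 720 possible orderings.
HQ → L5 → Q7 → V7 → N2 → H1 → S6: 22+1+19+1+6+5 = 54
HQ → L5 → Q7 → V7 → N2 → S6 → H1: 22+1+19+1+11+5 = 59
HQ → L5 → Q7 → V7 → H1 → N2 → S6: 22+1+19+7+6+11 = 66
HQ → L5 → Q7 → V7 → H1 → S6 → N2: 22+1+19+7+5+11 = 65
HQ → L5 → Q7 → V7 → S6 → N2 → H1: 22+1+19+12+11+6 = 71
HQ → L5 → Q7 → V7 → S6 → H1 → N2: 22+1+19+12+5+6 = 65
HQ → L5 → Q7 → N2 → V7 → H1 → S6: 22+1+18+1+7+5 = 54
HQ → L5 → Q7 → N2 → V7 → S6 → H1: 22+1+18+1+12+5 = 59
… (712 more)
HQ → V7 → N2 → H1 → S6 → Q7 → L5: 4+1+6+5+17+1 = 34  ← best
The minimum is 34.
One shortest path: HQ → V7 → N2 → H1 → S6 → Q7 → L5.

Minimum one-way distance = 34 m.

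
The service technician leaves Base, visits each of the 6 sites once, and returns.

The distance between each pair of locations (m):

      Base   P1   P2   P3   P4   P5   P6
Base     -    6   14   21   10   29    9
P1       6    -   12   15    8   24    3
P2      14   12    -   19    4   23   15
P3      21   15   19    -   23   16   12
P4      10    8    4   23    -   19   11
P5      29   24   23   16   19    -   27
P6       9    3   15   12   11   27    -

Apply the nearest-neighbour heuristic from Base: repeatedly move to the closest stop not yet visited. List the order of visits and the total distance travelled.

88 m along Base → P1 → P6 → P4 → P2 → P3 → P5 → Base.

Base → [P1:6 / P6:9 / P4:10 / P2:14 / P3:21 / P5:29] → P1 (6)
P1 → [P6:3 / P4:8 / P2:12 / P3:15 / P5:24] → P6 (3)
P6 → [P4:11 / P3:12 / P2:15 / P5:27] → P4 (11)
P4 → [P2:4 / P5:19 / P3:23] → P2 (4)
P2 → [P3:19 / P5:23] → P3 (19)
P3 → [P5:16] → P5 (16)
Return P5→Base: 29.
Total = 6 + 3 + 11 + 4 + 19 + 16 + 29 = 88.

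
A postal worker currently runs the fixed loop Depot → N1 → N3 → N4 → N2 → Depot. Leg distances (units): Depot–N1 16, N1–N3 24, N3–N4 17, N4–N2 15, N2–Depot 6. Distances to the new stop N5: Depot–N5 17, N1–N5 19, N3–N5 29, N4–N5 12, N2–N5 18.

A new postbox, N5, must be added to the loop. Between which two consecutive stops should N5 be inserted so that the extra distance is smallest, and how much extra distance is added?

Insertion cost between consecutive stops i–j is d(i,N5) + d(N5,j) − d(i,j):
  between Depot and N1: 17 + 19 − 16 = 20
  between N1 and N3: 19 + 29 − 24 = 24
  between N3 and N4: 29 + 12 − 17 = 24
  between N4 and N2: 12 + 18 − 15 = 15
  between N2 and Depot: 18 + 17 − 6 = 29
Cheapest insertion is between N4 and N2, adding 15.
New total = 78 + 15 = 93.

+15 — insert N5 between N4 and N2.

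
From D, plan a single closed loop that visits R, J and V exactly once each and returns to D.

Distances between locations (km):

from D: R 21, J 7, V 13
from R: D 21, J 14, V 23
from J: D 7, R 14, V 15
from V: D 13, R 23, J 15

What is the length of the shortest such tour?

Shortest round trip = 57 km.

D → R → J → V → D: 21+14+15+13 = 63
D → R → V → J → D: 21+23+15+7 = 66
D → J → R → V → D: 7+14+23+13 = 57
The minimum is 57.
One optimal route: D → J → R → V → D (or its reverse).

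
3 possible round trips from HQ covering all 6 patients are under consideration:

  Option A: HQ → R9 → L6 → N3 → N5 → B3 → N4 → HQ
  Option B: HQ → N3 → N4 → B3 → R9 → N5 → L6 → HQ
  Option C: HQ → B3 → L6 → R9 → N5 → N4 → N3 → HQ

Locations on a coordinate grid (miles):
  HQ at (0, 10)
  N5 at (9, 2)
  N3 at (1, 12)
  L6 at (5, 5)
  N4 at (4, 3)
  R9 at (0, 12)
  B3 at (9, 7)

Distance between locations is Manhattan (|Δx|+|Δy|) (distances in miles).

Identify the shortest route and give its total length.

Option A: 2 + 12 + 11 + 18 + 5 + 9 + 11 = 68
Option B: 3 + 12 + 9 + 14 + 19 + 7 + 10 = 74
Option C: 12 + 6 + 12 + 19 + 6 + 12 + 3 = 70

Shortest is Option A, total 68 miles.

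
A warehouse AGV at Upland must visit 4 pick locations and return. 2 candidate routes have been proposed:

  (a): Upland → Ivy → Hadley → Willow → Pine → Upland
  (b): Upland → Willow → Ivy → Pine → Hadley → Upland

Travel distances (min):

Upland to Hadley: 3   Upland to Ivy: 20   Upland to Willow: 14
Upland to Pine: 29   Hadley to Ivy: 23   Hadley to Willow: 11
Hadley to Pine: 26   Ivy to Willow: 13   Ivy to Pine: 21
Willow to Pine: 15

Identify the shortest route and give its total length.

(a): 20 + 23 + 11 + 15 + 29 = 98
(b): 14 + 13 + 21 + 26 + 3 = 77

77 min — (b) is the shortest.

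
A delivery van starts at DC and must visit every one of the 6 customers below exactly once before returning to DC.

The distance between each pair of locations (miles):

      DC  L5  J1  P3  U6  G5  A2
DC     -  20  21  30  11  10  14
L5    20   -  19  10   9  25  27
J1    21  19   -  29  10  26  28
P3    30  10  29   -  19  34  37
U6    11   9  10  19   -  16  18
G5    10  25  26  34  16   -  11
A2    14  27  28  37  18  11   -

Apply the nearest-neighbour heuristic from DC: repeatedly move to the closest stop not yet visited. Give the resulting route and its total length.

From DC: distances to unvisited — G5=10, U6=11, A2=14, L5=20, J1=21, P3=30. Nearest is G5 (10).
From G5: distances to unvisited — A2=11, U6=16, L5=25, J1=26, P3=34. Nearest is A2 (11).
From A2: distances to unvisited — U6=18, L5=27, J1=28, P3=37. Nearest is U6 (18).
From U6: distances to unvisited — L5=9, J1=10, P3=19. Nearest is L5 (9).
From L5: distances to unvisited — P3=10, J1=19. Nearest is P3 (10).
From P3: distances to unvisited — J1=29. Nearest is J1 (29).
Return J1→DC: 21.
Total = 10 + 11 + 18 + 9 + 10 + 29 + 21 = 108.

Total distance 108 miles via the nearest-neighbour route DC → G5 → A2 → U6 → L5 → P3 → J1 → DC.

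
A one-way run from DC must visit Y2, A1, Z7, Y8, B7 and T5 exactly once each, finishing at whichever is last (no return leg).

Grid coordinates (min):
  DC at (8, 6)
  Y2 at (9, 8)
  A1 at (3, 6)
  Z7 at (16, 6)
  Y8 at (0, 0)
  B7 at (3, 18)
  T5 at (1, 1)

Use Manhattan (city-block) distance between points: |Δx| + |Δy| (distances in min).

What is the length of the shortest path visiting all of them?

There are 6! = 720 possible orderings.
DC → Y2 → A1 → Z7 → Y8 → B7 → T5: 3+8+13+22+21+19 = 86
DC → Y2 → A1 → Z7 → Y8 → T5 → B7: 3+8+13+22+2+19 = 67
DC → Y2 → A1 → Z7 → B7 → Y8 → T5: 3+8+13+25+21+2 = 72
DC → Y2 → A1 → Z7 → B7 → T5 → Y8: 3+8+13+25+19+2 = 70
DC → Y2 → A1 → Z7 → T5 → Y8 → B7: 3+8+13+20+2+21 = 67
DC → Y2 → A1 → Z7 → T5 → B7 → Y8: 3+8+13+20+19+21 = 84
DC → Y2 → A1 → Y8 → Z7 → B7 → T5: 3+8+9+22+25+19 = 86
DC → Y2 → A1 → Y8 → Z7 → T5 → B7: 3+8+9+22+20+19 = 81
… (712 more)
DC → Z7 → Y2 → B7 → A1 → T5 → Y8: 8+9+16+12+7+2 = 54  ← best
The minimum is 54.
One shortest path: DC → Z7 → Y2 → B7 → A1 → T5 → Y8.

Minimum one-way distance = 54 min.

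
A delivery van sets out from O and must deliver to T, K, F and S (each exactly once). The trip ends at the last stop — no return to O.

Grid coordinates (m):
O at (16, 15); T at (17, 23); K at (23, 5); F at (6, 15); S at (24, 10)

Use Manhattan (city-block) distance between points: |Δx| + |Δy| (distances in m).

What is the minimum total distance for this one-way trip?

There are 4! = 24 possible orderings.
O→T→K→F→S: 9+24+27+23 = 83
O→T→K→S→F: 9+24+6+23 = 62
O→T→F→K→S: 9+19+27+6 = 61
O→T→F→S→K: 9+19+23+6 = 57
O→T→S→K→F: 9+20+6+27 = 62
O→T→S→F→K: 9+20+23+27 = 79
O→K→T→F→S: 17+24+19+23 = 83
O→K→T→S→F: 17+24+20+23 = 84
O→K→F→T→S: 17+27+19+20 = 83
O→K→F→S→T: 17+27+23+20 = 87
O→K→S→T→F: 17+6+20+19 = 62
O→K→S→F→T: 17+6+23+19 = 65
O→F→T→K→S: 10+19+24+6 = 59
O→F→T→S→K: 10+19+20+6 = 55
… (10 more)
The minimum is 55.
One shortest path: O → F → T → S → K.

55 m — the minimum one-way total.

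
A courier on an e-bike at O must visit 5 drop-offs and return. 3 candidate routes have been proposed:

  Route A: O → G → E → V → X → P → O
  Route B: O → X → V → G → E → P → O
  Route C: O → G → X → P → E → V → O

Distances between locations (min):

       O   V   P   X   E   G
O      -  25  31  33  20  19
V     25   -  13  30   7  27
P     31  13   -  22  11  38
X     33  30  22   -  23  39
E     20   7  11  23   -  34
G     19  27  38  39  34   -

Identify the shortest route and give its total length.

Route A: 19 + 34 + 7 + 30 + 22 + 31 = 143
Route B: 33 + 30 + 27 + 34 + 11 + 31 = 166
Route C: 19 + 39 + 22 + 11 + 7 + 25 = 123

Shortest is Route C, total 123 min.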